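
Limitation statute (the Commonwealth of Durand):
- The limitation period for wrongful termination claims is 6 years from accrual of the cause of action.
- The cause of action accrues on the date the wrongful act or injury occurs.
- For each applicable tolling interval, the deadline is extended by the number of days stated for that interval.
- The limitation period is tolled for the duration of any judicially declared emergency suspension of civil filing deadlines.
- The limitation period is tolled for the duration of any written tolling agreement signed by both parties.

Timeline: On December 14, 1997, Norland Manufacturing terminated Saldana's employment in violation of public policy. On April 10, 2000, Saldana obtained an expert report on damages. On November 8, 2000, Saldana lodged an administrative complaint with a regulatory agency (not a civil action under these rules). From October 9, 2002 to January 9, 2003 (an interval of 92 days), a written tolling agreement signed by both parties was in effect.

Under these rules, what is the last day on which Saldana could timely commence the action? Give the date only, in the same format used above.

The limitation period began to run on December 14, 1997.
The untolled deadline — 6 years after December 14, 1997 — is December 14, 2003.
The written tolling agreement from October 9, 2002 to January 9, 2003 tolled the period for 92 days, extending the deadline to March 15, 2004.
None of the other events listed affects the running of the period under the stated rules.

March 15, 2004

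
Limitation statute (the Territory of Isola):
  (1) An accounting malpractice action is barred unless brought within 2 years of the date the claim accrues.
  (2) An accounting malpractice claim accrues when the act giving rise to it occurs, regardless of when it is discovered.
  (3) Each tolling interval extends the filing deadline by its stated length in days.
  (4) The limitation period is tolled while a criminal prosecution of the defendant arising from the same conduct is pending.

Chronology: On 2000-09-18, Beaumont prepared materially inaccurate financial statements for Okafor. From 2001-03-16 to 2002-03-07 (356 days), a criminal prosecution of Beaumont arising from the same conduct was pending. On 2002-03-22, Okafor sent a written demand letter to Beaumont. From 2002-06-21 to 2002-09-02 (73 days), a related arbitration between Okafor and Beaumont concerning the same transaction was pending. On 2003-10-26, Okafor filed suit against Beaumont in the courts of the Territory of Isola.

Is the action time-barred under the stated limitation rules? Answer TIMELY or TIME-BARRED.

The limitation period began to run on 2000-09-18.
The untolled deadline — 2 years after 2000-09-18 — is 2002-09-18.
The pending criminal prosecution from 2001-03-16 to 2002-03-07 tolled the period for 356 days, extending the deadline to 2003-09-09.
Although a pending arbitration ran from 2002-06-21 to 2002-09-02, the stated rules do not make that a tolling event, so it is disregarded.
None of the other events listed affects the running of the period under the stated rules.
Filing on 2003-10-26 missed the 2003-09-09 deadline — the action is time-barred.

TIME-BARRED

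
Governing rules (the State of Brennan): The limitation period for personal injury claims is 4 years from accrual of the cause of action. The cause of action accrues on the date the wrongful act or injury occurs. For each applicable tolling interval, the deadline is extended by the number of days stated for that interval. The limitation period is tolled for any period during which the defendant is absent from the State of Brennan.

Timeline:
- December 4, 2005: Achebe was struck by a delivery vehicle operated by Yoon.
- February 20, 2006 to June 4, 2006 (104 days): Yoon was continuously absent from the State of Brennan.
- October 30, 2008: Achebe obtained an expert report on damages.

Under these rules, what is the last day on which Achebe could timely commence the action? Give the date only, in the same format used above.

The claim accrued on December 4, 2005, when the wrongful act occurred.
The untolled deadline — 4 years after December 4, 2005 — is December 4, 2009.
The defendant's absence from the jurisdiction from February 20, 2006 to June 4, 2006 tolled the period for 104 days, extending the deadline to March 18, 2010.
Nothing else in the chronology tolls or restarts the period.

March 18, 2010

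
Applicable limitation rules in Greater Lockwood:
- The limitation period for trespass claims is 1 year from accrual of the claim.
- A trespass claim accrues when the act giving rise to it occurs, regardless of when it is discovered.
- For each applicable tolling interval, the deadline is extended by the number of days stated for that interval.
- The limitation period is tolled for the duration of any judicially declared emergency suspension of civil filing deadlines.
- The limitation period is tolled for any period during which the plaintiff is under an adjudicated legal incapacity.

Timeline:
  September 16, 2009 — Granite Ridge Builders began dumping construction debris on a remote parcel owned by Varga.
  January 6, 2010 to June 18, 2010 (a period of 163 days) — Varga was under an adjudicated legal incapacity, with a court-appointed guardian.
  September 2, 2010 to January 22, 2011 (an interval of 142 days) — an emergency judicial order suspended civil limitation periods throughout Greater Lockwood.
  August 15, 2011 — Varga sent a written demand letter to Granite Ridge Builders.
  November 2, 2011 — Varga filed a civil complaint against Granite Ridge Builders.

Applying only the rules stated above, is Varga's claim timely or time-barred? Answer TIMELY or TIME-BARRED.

The limitation period began to run on September 16, 2009.
The untolled deadline — 1 year after September 16, 2009 — is September 16, 2010.
Because the plaintiff's legal incapacity ran from January 6, 2010 to June 18, 2010, the deadline is extended by 163 days to February 26, 2011.
The period was tolled for 142 days by the emergency suspension of filing deadlines (September 2, 2010 to January 22, 2011), pushing the deadline to July 18, 2011.
None of the other events listed affects the running of the period under the stated rules.
Filing on November 2, 2011 missed the July 18, 2011 deadline — the action is time-barred.

TIME-BARRED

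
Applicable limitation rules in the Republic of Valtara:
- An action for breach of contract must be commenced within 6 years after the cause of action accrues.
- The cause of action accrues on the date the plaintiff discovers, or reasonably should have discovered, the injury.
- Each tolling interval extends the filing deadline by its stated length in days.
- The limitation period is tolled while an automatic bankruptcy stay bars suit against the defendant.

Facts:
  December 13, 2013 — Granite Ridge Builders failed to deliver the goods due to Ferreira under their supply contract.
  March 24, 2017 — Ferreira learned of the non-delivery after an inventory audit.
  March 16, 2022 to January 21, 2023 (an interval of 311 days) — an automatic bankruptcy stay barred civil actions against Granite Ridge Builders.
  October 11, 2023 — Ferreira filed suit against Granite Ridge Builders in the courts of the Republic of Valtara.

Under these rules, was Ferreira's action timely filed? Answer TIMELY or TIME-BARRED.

The claim did not accrue until Ferreira discovered the injury on March 24, 2017; the December 13, 2013 act date does not start the clock under the stated rule.
The untolled deadline — 6 years after March 24, 2017 — is March 24, 2023.
The period was tolled for 311 days by the automatic bankruptcy stay (March 16, 2022 to January 21, 2023), pushing the deadline to January 29, 2024.
Ferreira filed on October 11, 2023, before the January 29, 2024 deadline, so the action is timely.

TIMELY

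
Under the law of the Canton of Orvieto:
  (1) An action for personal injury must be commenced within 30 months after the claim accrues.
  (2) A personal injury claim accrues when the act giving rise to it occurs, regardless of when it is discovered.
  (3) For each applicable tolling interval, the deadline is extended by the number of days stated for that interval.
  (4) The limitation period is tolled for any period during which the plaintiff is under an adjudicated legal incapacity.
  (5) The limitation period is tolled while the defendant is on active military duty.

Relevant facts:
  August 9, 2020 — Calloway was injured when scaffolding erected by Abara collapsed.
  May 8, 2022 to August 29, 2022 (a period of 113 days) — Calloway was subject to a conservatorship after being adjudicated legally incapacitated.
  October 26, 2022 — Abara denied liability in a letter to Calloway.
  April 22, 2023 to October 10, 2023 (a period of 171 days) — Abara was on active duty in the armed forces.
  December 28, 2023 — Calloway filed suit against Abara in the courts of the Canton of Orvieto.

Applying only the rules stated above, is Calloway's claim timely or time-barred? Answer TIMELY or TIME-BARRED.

TIME-BARRED

The claim accrued on August 9, 2020, when the wrongful act occurred.
The untolled deadline — 30 months after August 9, 2020 — is February 9, 2023.
The period was tolled for 113 days by the plaintiff's legal incapacity (May 8, 2022 to August 29, 2022), pushing the deadline to June 2, 2023.
The defendant's active military service from April 22, 2023 to October 10, 2023 tolled the period for 171 days, extending the deadline to November 20, 2023.
None of the other events listed affects the running of the period under the stated rules.
Calloway filed on December 28, 2023, after the November 20, 2023 deadline, so the action is time-barred.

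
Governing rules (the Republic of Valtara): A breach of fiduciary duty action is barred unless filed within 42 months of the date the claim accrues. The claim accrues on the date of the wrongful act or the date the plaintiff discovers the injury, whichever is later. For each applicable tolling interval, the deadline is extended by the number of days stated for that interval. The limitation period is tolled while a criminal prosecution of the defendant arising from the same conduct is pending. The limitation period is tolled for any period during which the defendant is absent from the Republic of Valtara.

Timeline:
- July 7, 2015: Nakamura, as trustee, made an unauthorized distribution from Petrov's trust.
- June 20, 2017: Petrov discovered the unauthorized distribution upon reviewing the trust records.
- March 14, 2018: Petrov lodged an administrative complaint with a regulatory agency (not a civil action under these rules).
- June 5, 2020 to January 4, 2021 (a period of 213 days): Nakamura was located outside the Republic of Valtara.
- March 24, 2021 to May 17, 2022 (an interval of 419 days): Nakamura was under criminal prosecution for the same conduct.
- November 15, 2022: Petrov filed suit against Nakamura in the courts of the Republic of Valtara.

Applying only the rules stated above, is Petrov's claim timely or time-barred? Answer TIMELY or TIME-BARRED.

TIME-BARRED

The claim accrued on June 20, 2017 — the later of the July 7, 2015 act and the June 20, 2017 discovery.
The untolled deadline — 42 months after June 20, 2017 — is December 20, 2020.
The period was tolled for 213 days by the defendant's absence from the jurisdiction (June 5, 2020 to January 4, 2021), pushing the deadline to July 21, 2021.
The pending criminal prosecution from March 24, 2021 to May 17, 2022 tolled the period for 419 days, extending the deadline to September 13, 2022.
The other events in the timeline have no effect on the limitation period under the stated rules.
Petrov filed on November 15, 2022, after the September 13, 2022 deadline, so the action is time-barred.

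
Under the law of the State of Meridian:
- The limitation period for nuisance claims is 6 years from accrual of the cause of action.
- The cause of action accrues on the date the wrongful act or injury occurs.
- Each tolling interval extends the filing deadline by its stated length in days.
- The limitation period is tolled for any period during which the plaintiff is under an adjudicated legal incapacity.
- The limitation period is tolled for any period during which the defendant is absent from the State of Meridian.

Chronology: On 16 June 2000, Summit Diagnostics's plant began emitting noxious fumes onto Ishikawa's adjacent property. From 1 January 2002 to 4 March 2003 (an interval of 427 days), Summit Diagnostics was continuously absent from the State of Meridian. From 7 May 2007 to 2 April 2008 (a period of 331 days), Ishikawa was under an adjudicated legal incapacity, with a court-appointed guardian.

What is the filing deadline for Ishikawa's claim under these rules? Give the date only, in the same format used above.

13 July 2008

The claim accrued on 16 June 2000, when the wrongful act occurred.
The untolled deadline — 6 years after 16 June 2000 — is 16 June 2006.
The defendant's absence from the jurisdiction from 1 January 2002 to 4 March 2003 tolled the period for 427 days, extending the deadline to 17 August 2007.
The plaintiff's legal incapacity from 7 May 2007 to 2 April 2008 tolled the period for 331 days, extending the deadline to 13 July 2008.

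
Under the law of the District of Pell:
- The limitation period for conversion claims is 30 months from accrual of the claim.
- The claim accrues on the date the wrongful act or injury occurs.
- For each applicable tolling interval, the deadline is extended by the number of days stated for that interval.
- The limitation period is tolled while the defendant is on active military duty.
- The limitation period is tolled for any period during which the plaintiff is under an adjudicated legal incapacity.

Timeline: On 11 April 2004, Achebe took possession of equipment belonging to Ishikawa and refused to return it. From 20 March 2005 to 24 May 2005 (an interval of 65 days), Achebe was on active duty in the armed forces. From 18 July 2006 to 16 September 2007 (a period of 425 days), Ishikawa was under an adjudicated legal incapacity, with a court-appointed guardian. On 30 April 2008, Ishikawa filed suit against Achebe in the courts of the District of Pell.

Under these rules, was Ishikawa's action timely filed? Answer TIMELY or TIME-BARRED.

TIME-BARRED

The claim accrued on 11 April 2004, the date of the act.
The untolled deadline — 30 months after 11 April 2004 — is 11 October 2006.
Because the defendant's active military service ran from 20 March 2005 to 24 May 2005, the deadline is extended by 65 days to 15 December 2006.
Because the plaintiff's legal incapacity ran from 18 July 2006 to 16 September 2007, the deadline is extended by 425 days to 13 February 2008.
Ishikawa filed on 30 April 2008, after the 13 February 2008 deadline, so the action is time-barred.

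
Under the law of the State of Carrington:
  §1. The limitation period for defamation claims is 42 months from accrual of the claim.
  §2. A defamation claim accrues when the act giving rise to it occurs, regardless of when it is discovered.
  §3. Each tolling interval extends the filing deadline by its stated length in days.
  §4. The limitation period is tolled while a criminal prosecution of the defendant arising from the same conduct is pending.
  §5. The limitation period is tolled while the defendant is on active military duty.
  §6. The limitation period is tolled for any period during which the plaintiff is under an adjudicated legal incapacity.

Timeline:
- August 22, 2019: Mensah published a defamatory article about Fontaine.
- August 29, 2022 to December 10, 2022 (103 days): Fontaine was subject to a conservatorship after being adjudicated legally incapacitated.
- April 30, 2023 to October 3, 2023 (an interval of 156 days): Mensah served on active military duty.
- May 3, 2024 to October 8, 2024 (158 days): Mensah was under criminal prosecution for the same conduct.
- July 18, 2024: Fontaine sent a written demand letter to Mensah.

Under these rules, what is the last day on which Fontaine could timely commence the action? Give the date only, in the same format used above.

The claim accrued on August 22, 2019, the date of the act.
42 months from August 22, 2019 is February 22, 2023.
Because the plaintiff's legal incapacity ran from August 29, 2022 to December 10, 2022, the deadline is extended by 103 days to June 5, 2023.
The period was tolled for 156 days by the defendant's active military service (April 30, 2023 to October 3, 2023), pushing the deadline to November 8, 2023.
The pending criminal prosecution starting May 3, 2024 came too late — the period had run on November 8, 2023 — and so does not extend the deadline.
The other events in the timeline have no effect on the limitation period under the stated rules.

November 8, 2023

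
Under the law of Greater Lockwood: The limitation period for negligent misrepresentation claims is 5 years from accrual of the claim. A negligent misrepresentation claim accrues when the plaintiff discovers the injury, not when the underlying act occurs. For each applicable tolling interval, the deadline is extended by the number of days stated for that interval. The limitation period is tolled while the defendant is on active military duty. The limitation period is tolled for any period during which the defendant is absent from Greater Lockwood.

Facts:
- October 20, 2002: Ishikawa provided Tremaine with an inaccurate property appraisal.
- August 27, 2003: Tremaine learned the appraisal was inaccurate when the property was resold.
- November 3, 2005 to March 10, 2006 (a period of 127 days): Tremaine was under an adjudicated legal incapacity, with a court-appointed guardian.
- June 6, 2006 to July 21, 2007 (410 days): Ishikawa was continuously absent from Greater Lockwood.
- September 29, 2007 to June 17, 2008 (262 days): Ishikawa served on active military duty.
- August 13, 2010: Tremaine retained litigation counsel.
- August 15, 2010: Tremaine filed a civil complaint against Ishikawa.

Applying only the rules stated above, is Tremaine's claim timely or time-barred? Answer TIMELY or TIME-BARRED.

Accrual is tied to discovery, so the period began on August 27, 2003 rather than on October 20, 2002 when the act occurred.
5 years from August 27, 2003 is August 27, 2008.
The period was tolled for 410 days by the defendant's absence from the jurisdiction (June 6, 2006 to July 21, 2007), pushing the deadline to October 11, 2009.
Because the defendant's active military service ran from September 29, 2007 to June 17, 2008, the deadline is extended by 262 days to June 30, 2010.
The plaintiff's legal incapacity from November 3, 2005 to March 10, 2006 does not toll the period, because no stated rule makes the plaintiff's incapacity a tolling event.
None of the other events listed affects the running of the period under the stated rules.
Tremaine filed on August 15, 2010, after the June 30, 2010 deadline, so the action is time-barred.

TIME-BARRED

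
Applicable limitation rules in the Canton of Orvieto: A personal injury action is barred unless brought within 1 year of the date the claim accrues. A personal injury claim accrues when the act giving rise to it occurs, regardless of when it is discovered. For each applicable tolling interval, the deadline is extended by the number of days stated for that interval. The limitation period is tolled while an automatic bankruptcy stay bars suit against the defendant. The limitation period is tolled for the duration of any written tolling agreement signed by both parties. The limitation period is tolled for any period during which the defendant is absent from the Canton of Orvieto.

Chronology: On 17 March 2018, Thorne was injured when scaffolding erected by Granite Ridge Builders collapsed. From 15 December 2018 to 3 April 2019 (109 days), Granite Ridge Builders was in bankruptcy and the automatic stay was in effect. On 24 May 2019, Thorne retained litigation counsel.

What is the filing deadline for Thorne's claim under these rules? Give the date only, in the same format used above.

The claim accrued on 17 March 2018, when the wrongful act occurred.
The untolled deadline — 1 year after 17 March 2018 — is 17 March 2019.
The period was tolled for 109 days by the automatic bankruptcy stay (15 December 2018 to 3 April 2019), pushing the deadline to 4 July 2019.
Nothing else in the chronology tolls or restarts the period.

4 July 2019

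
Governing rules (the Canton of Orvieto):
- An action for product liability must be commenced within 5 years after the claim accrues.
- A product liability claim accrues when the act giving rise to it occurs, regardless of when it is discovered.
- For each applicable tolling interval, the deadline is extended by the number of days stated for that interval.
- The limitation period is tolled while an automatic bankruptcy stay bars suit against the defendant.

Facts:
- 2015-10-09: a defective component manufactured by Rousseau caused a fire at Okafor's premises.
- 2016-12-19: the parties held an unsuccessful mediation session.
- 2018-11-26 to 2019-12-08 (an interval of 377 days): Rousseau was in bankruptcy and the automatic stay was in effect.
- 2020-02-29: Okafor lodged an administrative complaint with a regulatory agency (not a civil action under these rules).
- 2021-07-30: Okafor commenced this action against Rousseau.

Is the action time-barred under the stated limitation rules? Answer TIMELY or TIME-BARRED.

The limitation period began to run on 2015-10-09.
5 years from 2015-10-09 is 2020-10-09.
The automatic bankruptcy stay from 2018-11-26 to 2019-12-08 tolled the period for 377 days, extending the deadline to 2021-10-21.
Nothing else in the chronology tolls or restarts the period.
Filing on 2021-07-30 beat the 2021-10-21 deadline — the action is timely.

TIMELY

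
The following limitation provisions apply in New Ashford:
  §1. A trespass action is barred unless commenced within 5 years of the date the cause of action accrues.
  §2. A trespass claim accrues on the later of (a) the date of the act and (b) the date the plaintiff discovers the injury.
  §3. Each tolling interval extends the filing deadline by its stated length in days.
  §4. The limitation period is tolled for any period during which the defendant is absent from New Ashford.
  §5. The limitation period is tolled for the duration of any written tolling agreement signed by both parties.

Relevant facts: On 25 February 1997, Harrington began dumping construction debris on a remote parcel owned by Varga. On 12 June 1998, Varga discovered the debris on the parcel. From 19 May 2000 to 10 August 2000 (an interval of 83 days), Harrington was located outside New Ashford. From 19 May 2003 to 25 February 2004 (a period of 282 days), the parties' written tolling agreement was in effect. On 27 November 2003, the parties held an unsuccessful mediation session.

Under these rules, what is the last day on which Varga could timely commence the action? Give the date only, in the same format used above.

Because discovery on 12 June 1998 post-dates the 25 February 1997 act, accrual under the later-of rule falls on 12 June 1998.
The untolled deadline — 5 years after 12 June 1998 — is 12 June 2003.
The defendant's absence from the jurisdiction from 19 May 2000 to 10 August 2000 tolled the period for 83 days, extending the deadline to 3 September 2003.
The period was tolled for 282 days by the written tolling agreement (19 May 2003 to 25 February 2004), pushing the deadline to 11 June 2004.
The other events in the timeline have no effect on the limitation period under the stated rules.

11 June 2004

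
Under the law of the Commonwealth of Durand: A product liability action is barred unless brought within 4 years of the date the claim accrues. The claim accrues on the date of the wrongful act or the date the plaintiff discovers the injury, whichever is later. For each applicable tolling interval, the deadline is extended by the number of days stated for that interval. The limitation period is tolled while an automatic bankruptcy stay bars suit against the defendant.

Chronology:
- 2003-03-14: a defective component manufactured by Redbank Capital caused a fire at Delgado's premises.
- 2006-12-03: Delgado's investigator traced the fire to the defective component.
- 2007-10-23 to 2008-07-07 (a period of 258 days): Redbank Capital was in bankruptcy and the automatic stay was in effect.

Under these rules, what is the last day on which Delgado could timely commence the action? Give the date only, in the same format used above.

2011-08-18

Taking the later of the act (2003-03-14) and discovery (2006-12-03), the claim accrued on 2006-12-03.
The untolled deadline — 4 years after 2006-12-03 — is 2010-12-03.
The automatic bankruptcy stay from 2007-10-23 to 2008-07-07 tolled the period for 258 days, extending the deadline to 2011-08-18.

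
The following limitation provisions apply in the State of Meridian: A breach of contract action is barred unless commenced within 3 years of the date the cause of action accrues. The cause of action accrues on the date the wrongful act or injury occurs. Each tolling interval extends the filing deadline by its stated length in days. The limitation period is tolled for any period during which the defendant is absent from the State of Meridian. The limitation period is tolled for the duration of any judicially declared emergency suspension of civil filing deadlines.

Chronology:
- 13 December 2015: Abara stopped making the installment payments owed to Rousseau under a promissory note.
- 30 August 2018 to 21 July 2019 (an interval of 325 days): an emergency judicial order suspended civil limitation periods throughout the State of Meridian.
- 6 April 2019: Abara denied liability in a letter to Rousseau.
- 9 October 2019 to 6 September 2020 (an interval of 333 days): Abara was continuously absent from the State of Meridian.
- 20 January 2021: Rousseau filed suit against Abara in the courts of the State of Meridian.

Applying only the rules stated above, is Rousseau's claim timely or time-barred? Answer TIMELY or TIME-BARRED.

TIME-BARRED

The limitation period began to run on 13 December 2015.
The untolled deadline — 3 years after 13 December 2015 — is 13 December 2018.
The period was tolled for 325 days by the emergency suspension of filing deadlines (30 August 2018 to 21 July 2019), pushing the deadline to 3 November 2019.
The period was tolled for 333 days by the defendant's absence from the jurisdiction (9 October 2019 to 6 September 2020), pushing the deadline to 1 October 2020.
Nothing else in the chronology tolls or restarts the period.
Filing on 20 January 2021 missed the 1 October 2020 deadline — the action is time-barred.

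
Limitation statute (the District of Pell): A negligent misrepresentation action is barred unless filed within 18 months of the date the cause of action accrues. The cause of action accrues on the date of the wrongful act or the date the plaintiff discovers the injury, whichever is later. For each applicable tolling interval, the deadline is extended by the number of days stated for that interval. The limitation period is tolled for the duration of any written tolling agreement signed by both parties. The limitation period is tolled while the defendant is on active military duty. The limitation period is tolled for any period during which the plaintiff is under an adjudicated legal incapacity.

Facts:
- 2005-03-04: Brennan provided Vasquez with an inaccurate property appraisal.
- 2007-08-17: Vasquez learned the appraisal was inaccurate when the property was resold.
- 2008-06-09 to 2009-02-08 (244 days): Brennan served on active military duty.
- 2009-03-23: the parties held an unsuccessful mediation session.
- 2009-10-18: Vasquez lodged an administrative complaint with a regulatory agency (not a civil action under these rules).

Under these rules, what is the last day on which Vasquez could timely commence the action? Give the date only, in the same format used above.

2009-10-19

The claim accrued on 2007-08-17 — the later of the 2005-03-04 act and the 2007-08-17 discovery.
18 months from 2007-08-17 is 2009-02-17.
The defendant's active military service from 2008-06-09 to 2009-02-08 tolled the period for 244 days, extending the deadline to 2009-10-19.
Nothing else in the chronology tolls or restarts the period.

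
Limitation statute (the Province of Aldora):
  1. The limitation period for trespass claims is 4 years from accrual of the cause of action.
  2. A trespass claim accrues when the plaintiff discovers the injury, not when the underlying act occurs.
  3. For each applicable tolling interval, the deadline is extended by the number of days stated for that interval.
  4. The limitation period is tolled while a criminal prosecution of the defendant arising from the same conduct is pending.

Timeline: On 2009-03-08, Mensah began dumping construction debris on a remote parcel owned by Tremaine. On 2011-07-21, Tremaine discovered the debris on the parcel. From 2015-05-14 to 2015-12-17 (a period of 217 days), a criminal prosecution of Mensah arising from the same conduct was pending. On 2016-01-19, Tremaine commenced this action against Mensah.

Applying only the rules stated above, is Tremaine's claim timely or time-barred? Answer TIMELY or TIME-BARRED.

The claim did not accrue until Tremaine discovered the injury on 2011-07-21; the 2009-03-08 act date does not start the clock under the stated rule.
The untolled deadline — 4 years after 2011-07-21 — is 2015-07-21.
The pending criminal prosecution from 2015-05-14 to 2015-12-17 tolled the period for 217 days, extending the deadline to 2016-02-23.
The 2016-01-19 filing precedes the 2016-02-23 deadline; the claim is timely.

TIMELY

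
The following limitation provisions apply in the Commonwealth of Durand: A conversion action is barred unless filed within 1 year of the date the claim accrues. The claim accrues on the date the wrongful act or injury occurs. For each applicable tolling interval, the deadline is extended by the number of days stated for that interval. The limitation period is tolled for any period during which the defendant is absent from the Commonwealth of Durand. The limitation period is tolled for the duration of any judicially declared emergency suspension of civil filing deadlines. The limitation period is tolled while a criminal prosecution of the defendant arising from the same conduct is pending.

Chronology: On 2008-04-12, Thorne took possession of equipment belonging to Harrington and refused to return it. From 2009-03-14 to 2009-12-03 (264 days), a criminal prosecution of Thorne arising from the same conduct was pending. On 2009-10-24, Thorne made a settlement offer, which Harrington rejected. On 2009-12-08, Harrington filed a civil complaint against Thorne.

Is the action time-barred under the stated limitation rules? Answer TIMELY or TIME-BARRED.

The claim accrued on 2008-04-12, when the wrongful act occurred.
The untolled deadline — 1 year after 2008-04-12 — is 2009-04-12.
Because the pending criminal prosecution ran from 2009-03-14 to 2009-12-03, the deadline is extended by 264 days to 2010-01-01.
Nothing else in the chronology tolls or restarts the period.
Filing on 2009-12-08 beat the 2010-01-01 deadline — the action is timely.

TIMELY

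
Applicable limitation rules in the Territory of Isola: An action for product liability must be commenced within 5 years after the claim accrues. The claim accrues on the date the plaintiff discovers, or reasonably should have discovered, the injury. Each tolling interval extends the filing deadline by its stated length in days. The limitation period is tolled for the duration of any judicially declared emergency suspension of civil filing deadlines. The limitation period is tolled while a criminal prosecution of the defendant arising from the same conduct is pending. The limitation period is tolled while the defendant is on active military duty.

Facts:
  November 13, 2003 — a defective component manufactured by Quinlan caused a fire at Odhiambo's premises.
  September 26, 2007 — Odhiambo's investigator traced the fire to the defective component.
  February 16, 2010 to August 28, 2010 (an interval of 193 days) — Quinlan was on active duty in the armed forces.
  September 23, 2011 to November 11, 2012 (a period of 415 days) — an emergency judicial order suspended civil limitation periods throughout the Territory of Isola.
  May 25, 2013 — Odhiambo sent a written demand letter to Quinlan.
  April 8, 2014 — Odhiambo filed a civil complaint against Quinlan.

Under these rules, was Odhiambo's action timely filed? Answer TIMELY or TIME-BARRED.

TIMELY

The claim did not accrue until Odhiambo discovered the injury on September 26, 2007; the November 13, 2003 act date does not start the clock under the stated rule.
5 years from September 26, 2007 is September 26, 2012.
The defendant's active military service from February 16, 2010 to August 28, 2010 tolled the period for 193 days, extending the deadline to April 7, 2013.
Because the emergency suspension of filing deadlines ran from September 23, 2011 to November 11, 2012, the deadline is extended by 415 days to May 27, 2014.
Nothing else in the chronology tolls or restarts the period.
Odhiambo filed on April 8, 2014, before the May 27, 2014 deadline, so the action is timely.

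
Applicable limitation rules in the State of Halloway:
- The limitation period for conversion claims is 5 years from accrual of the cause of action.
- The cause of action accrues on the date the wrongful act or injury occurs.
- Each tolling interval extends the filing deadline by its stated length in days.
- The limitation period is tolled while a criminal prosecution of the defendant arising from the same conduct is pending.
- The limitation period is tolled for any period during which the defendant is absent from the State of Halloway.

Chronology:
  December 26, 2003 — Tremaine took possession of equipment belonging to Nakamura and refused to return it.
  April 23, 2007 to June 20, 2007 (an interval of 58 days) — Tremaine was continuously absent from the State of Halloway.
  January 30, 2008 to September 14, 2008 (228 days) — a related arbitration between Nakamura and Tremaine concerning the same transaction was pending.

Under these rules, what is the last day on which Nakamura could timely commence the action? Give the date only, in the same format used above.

The cause of action accrued on December 26, 2003, the date of the act.
The untolled deadline — 5 years after December 26, 2003 — is December 26, 2008.
The period was tolled for 58 days by the defendant's absence from the jurisdiction (April 23, 2007 to June 20, 2007), pushing the deadline to February 22, 2009.
Although a pending arbitration ran from January 30, 2008 to September 14, 2008, the stated rules do not make that a tolling event, so it is disregarded.

February 22, 2009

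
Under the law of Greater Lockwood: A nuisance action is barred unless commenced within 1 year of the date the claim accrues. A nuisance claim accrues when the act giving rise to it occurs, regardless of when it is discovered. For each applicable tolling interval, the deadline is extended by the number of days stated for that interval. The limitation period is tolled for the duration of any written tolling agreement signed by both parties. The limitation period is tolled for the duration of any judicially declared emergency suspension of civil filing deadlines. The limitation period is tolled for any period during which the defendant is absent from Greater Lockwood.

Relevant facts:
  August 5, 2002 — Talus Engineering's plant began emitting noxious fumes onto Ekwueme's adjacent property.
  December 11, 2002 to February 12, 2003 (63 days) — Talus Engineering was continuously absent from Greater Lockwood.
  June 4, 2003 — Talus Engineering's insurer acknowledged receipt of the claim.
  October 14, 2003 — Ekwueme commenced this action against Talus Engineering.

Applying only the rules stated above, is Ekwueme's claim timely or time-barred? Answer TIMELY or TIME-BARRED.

TIME-BARRED

The claim accrued on August 5, 2002, the date of the act.
Adding the 1 year base period to August 5, 2002 gives a deadline of August 5, 2003, before any tolling.
The defendant's absence from the jurisdiction from December 11, 2002 to February 12, 2003 tolled the period for 63 days, extending the deadline to October 7, 2003.
None of the other events listed affects the running of the period under the stated rules.
Ekwueme filed on October 14, 2003, after the October 7, 2003 deadline, so the action is time-barred.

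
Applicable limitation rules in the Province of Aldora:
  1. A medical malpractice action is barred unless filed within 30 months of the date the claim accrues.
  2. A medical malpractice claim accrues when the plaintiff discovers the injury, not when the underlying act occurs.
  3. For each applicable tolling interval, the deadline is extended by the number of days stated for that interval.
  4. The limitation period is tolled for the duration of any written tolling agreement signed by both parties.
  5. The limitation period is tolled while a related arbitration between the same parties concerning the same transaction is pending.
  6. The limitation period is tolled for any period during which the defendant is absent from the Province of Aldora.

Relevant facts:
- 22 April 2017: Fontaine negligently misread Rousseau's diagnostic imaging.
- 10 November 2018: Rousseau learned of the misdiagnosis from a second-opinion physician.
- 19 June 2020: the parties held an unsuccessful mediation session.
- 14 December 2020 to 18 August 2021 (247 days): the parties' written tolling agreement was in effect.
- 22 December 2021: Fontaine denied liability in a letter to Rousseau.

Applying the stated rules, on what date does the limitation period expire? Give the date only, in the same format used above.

12 January 2022

Accrual is tied to discovery, so the period began on 10 November 2018 rather than on 22 April 2017 when the act occurred.
30 months from 10 November 2018 is 10 May 2021.
The period was tolled for 247 days by the written tolling agreement (14 December 2020 to 18 August 2021), pushing the deadline to 12 January 2022.
None of the other events listed affects the running of the period under the stated rules.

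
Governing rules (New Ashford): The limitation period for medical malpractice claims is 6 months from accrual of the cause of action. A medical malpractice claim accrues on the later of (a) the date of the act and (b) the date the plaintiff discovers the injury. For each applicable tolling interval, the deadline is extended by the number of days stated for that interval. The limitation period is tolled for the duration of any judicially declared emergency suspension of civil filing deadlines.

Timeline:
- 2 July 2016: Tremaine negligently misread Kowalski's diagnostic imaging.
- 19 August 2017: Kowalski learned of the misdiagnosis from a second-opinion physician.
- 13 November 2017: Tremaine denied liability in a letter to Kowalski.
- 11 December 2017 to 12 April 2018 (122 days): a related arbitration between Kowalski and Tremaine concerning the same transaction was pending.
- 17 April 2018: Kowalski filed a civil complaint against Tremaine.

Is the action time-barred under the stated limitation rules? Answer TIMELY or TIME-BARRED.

TIME-BARRED

The claim accrued on 19 August 2017 — the later of the 2 July 2016 act and the 19 August 2017 discovery.
The untolled deadline — 6 months after 19 August 2017 — is 19 February 2018.
Although a pending arbitration ran from 11 December 2017 to 12 April 2018, the stated rules do not make that a tolling event, so it is disregarded.
None of the other events listed affects the running of the period under the stated rules.
Kowalski filed on 17 April 2018, after the 19 February 2018 deadline, so the action is time-barred.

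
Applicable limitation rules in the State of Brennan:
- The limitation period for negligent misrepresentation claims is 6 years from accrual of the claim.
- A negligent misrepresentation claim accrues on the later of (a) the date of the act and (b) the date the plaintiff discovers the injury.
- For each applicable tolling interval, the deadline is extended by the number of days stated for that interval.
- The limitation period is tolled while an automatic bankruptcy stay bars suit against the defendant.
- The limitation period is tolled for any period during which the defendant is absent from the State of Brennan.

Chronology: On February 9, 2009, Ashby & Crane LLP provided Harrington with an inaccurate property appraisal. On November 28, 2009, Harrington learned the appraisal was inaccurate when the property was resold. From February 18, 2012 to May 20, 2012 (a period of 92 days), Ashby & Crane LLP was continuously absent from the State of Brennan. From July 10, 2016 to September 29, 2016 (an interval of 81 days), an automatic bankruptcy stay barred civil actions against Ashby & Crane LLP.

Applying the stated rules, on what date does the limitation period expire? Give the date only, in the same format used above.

Because discovery on November 28, 2009 post-dates the February 9, 2009 act, accrual under the later-of rule falls on November 28, 2009.
6 years from November 28, 2009 is November 28, 2015.
Because the defendant's absence from the jurisdiction ran from February 18, 2012 to May 20, 2012, the deadline is extended by 92 days to February 28, 2016.
The automatic bankruptcy stay from July 10, 2016 to September 29, 2016 began after the period had already run on February 28, 2016, so it has no tolling effect.

February 28, 2016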